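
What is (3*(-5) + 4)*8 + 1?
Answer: -87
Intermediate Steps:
(3*(-5) + 4)*8 + 1 = (-15 + 4)*8 + 1 = -11*8 + 1 = -88 + 1 = -87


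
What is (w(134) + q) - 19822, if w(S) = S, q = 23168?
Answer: 3480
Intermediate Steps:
(w(134) + q) - 19822 = (134 + 23168) - 19822 = 23302 - 19822 = 3480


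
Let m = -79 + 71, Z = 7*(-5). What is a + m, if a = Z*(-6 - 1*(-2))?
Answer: 132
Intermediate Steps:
Z = -35
a = 140 (a = -35*(-6 - 1*(-2)) = -35*(-6 + 2) = -35*(-4) = 140)
m = -8
a + m = 140 - 8 = 132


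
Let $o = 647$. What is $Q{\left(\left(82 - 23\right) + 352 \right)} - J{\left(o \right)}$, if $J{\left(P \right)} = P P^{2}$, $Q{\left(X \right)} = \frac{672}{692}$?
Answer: $- \frac{46855323811}{173} \approx -2.7084 \cdot 10^{8}$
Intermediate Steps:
$Q{\left(X \right)} = \frac{168}{173}$ ($Q{\left(X \right)} = 672 \cdot \frac{1}{692} = \frac{168}{173}$)
$J{\left(P \right)} = P^{3}$
$Q{\left(\left(82 - 23\right) + 352 \right)} - J{\left(o \right)} = \frac{168}{173} - 647^{3} = \frac{168}{173} - 270840023 = - \frac{46855323811}{173}$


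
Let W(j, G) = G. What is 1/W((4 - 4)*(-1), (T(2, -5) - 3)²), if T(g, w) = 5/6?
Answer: 36/169 ≈ 0.21302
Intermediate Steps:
T(g, w) = ⅚ (T(g, w) = 5*(⅙) = ⅚)
1/W((4 - 4)*(-1), (T(2, -5) - 3)²) = 1/((⅚ - 3)²) = 1/((-13/6)²) = 1/(169/36) = 36/169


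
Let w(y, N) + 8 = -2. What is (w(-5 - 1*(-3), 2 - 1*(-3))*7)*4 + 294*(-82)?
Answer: -24388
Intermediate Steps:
w(y, N) = -10 (w(y, N) = -8 - 2 = -10)
(w(-5 - 1*(-3), 2 - 1*(-3))*7)*4 + 294*(-82) = -10*7*4 + 294*(-82) = -70*4 - 24108 = -280 - 24108 = -24388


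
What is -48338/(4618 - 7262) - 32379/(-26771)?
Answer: 689833337/35391262 ≈ 19.492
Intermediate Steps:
-48338/(4618 - 7262) - 32379/(-26771) = -48338/(-2644) - 32379*(-1/26771) = -48338*(-1/2644) + 32379/26771 = 24169/1322 + 32379/26771 = 689833337/35391262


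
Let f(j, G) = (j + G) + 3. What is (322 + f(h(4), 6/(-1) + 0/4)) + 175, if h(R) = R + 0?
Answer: 498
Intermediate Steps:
h(R) = R
f(j, G) = 3 + G + j (f(j, G) = (G + j) + 3 = 3 + G + j)
(322 + f(h(4), 6/(-1) + 0/4)) + 175 = (322 + (3 + (6/(-1) + 0/4) + 4)) + 175 = (322 + (3 + (6*(-1) + 0*(¼)) + 4)) + 175 = (322 + (3 + (-6 + 0) + 4)) + 175 = (322 + (3 - 6 + 4)) + 175 = (322 + 1) + 175 = 323 + 175 = 498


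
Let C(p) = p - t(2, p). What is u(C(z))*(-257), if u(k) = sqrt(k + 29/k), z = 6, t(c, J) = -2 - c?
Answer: -257*sqrt(1290)/10 ≈ -923.06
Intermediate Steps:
C(p) = 4 + p (C(p) = p - (-2 - 1*2) = p - (-2 - 2) = p - 1*(-4) = p + 4 = 4 + p)
u(C(z))*(-257) = sqrt((4 + 6) + 29/(4 + 6))*(-257) = sqrt(10 + 29/10)*(-257) = sqrt(129/10)*(-257) = (sqrt(1290)/10)*(-257) = -257*sqrt(1290)/10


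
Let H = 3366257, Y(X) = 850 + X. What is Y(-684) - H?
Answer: -3366091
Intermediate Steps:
Y(-684) - H = (850 - 684) - 1*3366257 = 166 - 3366257 = -3366091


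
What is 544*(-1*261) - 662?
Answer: -142646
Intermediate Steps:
544*(-1*261) - 662 = 544*(-261) - 662 = -141984 - 662 = -142646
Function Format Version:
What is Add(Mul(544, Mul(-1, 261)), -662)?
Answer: -142646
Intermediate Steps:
Add(Mul(544, Mul(-1, 261)), -662) = Add(Mul(544, -261), -662) = Add(-141984, -662) = -142646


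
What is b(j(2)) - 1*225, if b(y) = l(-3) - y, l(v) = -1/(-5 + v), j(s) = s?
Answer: -1815/8 ≈ -226.88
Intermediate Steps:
b(y) = ⅛ - y (b(y) = -1/(-5 - 3) - y = -1/(-8) - y = -1*(-⅛) - y = ⅛ - y)
b(j(2)) - 1*225 = (⅛ - 1*2) - 1*225 = (⅛ - 2) - 225 = -15/8 - 225 = -1815/8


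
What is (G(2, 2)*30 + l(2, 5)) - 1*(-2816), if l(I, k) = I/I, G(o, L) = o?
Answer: 2877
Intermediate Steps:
l(I, k) = 1
(G(2, 2)*30 + l(2, 5)) - 1*(-2816) = (2*30 + 1) - 1*(-2816) = (60 + 1) + 2816 = 61 + 2816 = 2877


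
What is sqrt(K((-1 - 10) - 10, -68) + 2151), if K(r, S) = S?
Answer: sqrt(2083) ≈ 45.640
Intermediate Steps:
sqrt(K((-1 - 10) - 10, -68) + 2151) = sqrt(-68 + 2151) = sqrt(2083)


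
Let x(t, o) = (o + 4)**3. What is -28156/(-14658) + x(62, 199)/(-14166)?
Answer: -20370261845/34607538 ≈ -588.61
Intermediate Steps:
x(t, o) = (4 + o)**3
-28156/(-14658) + x(62, 199)/(-14166) = -28156/(-14658) + (4 + 199)**3/(-14166) = -28156*(-1/14658) + 203**3*(-1/14166) = 14078/7329 + 8365427*(-1/14166) = 14078/7329 - 8365427/14166 = -20370261845/34607538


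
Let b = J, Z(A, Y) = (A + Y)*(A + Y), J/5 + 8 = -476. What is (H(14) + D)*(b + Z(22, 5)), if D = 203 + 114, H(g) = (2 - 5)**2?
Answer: -551266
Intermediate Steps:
J = -2420 (J = -40 + 5*(-476) = -40 - 2380 = -2420)
H(g) = 9 (H(g) = (-3)**2 = 9)
Z(A, Y) = (A + Y)**2
D = 317
b = -2420
(H(14) + D)*(b + Z(22, 5)) = (9 + 317)*(-2420 + (22 + 5)**2) = 326*(-2420 + 27**2) = 326*(-2420 + 729) = 326*(-1691) = -551266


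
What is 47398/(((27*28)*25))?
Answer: 23699/9450 ≈ 2.5078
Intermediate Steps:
47398/(((27*28)*25)) = 47398/((756*25)) = 47398/18900 = 47398*(1/18900) = 23699/9450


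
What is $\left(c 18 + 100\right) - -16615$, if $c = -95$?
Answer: $15005$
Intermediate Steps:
$\left(c 18 + 100\right) - -16615 = \left(\left(-95\right) 18 + 100\right) - -16615 = \left(-1710 + 100\right) + 16615 = -1610 + 16615 = 15005$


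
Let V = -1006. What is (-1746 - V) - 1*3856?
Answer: -4596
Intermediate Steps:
(-1746 - V) - 1*3856 = (-1746 - 1*(-1006)) - 1*3856 = (-1746 + 1006) - 3856 = -740 - 3856 = -4596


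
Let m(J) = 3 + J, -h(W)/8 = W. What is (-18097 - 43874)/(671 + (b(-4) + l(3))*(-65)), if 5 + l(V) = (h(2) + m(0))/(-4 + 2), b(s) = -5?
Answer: -41314/599 ≈ -68.972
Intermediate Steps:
h(W) = -8*W
l(V) = 3/2 (l(V) = -5 + (-8*2 + (3 + 0))/(-4 + 2) = -5 + (-16 + 3)/(-2) = -5 - 13*(-½) = -5 + 13/2 = 3/2)
(-18097 - 43874)/(671 + (b(-4) + l(3))*(-65)) = (-18097 - 43874)/(671 + (-5 + 3/2)*(-65)) = -61971/(671 - 7/2*(-65)) = -61971/(671 + 455/2) = -61971/1797/2 = -61971*2/1797 = -41314/599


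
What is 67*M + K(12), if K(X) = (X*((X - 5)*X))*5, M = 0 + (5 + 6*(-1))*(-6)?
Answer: 5442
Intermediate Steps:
M = 6 (M = 0 + (5 - 6)*(-6) = 0 - 1*(-6) = 0 + 6 = 6)
K(X) = 5*X²*(-5 + X) (K(X) = (X*((-5 + X)*X))*5 = (X*(X*(-5 + X)))*5 = (X²*(-5 + X))*5 = 5*X²*(-5 + X))
67*M + K(12) = 67*6 + 5*12²*(-5 + 12) = 402 + 5*144*7 = 402 + 5040 = 5442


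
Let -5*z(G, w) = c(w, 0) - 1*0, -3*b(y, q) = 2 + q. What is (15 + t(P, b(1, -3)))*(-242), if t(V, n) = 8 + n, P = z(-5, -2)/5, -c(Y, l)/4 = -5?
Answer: -16940/3 ≈ -5646.7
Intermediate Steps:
c(Y, l) = 20 (c(Y, l) = -4*(-5) = 20)
b(y, q) = -⅔ - q/3 (b(y, q) = -(2 + q)/3 = -⅔ - q/3)
z(G, w) = -4 (z(G, w) = -(20 - 1*0)/5 = -(20 + 0)/5 = -⅕*20 = -4)
P = -⅘ (P = -4/5 = -4*⅕ = -⅘ ≈ -0.80000)
(15 + t(P, b(1, -3)))*(-242) = (15 + (8 + (-⅔ - ⅓*(-3))))*(-242) = (15 + (8 + (-⅔ + 1)))*(-242) = (15 + (8 + ⅓))*(-242) = (15 + 25/3)*(-242) = (70/3)*(-242) = -16940/3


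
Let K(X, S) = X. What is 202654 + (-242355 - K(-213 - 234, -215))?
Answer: -39254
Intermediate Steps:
202654 + (-242355 - K(-213 - 234, -215)) = 202654 + (-242355 - (-213 - 234)) = 202654 + (-242355 - 1*(-447)) = 202654 + (-242355 + 447) = 202654 - 241908 = -39254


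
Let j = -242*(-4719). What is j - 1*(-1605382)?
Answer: 2747380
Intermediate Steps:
j = 1141998
j - 1*(-1605382) = 1141998 - 1*(-1605382) = 1141998 + 1605382 = 2747380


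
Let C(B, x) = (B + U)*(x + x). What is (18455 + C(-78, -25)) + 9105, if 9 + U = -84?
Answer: 36110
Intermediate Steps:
U = -93 (U = -9 - 84 = -93)
C(B, x) = 2*x*(-93 + B) (C(B, x) = (B - 93)*(x + x) = (-93 + B)*(2*x) = 2*x*(-93 + B))
(18455 + C(-78, -25)) + 9105 = (18455 + 2*(-25)*(-93 - 78)) + 9105 = (18455 + 2*(-25)*(-171)) + 9105 = (18455 + 8550) + 9105 = 27005 + 9105 = 36110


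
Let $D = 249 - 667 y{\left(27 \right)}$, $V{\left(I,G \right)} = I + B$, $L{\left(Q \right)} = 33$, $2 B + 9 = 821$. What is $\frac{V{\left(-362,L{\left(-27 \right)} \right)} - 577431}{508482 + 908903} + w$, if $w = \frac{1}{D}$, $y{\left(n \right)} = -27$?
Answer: $- \frac{10540514461}{25878615330} \approx -0.40731$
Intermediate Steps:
$B = 406$ ($B = - \frac{9}{2} + \frac{1}{2} \cdot 821 = - \frac{9}{2} + \frac{821}{2} = 406$)
$V{\left(I,G \right)} = 406 + I$ ($V{\left(I,G \right)} = I + 406 = 406 + I$)
$D = 18258$ ($D = 249 - -18009 = 249 + 18009 = 18258$)
$w = \frac{1}{18258} \approx 5.477 \cdot 10^{-5}$
$\frac{V{\left(-362,L{\left(-27 \right)} \right)} - 577431}{508482 + 908903} + w = \frac{\left(406 - 362\right) - 577431}{508482 + 908903} + \frac{1}{18258} = \frac{44 - 577431}{1417385} + \frac{1}{18258} = \left(-577387\right) \frac{1}{1417385} + \frac{1}{18258} = - \frac{577387}{1417385} + \frac{1}{18258} = - \frac{10540514461}{25878615330}$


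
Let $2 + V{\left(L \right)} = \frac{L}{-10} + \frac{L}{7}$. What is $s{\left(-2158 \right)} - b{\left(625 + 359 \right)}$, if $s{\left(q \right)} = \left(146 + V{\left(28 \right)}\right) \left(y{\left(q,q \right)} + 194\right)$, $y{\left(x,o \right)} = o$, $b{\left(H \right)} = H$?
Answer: $- \frac{1430784}{5} \approx -2.8616 \cdot 10^{5}$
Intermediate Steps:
$V{\left(L \right)} = -2 + \frac{3 L}{70}$ ($V{\left(L \right)} = -2 + \left(\frac{L}{-10} + \frac{L}{7}\right) = -2 + \left(L \left(- \frac{1}{10}\right) + L \frac{1}{7}\right) = -2 + \left(- \frac{L}{10} + \frac{L}{7}\right) = -2 + \frac{3 L}{70}$)
$s{\left(q \right)} = \frac{140844}{5} + \frac{726 q}{5}$ ($s{\left(q \right)} = \left(146 + \left(-2 + \frac{3}{70} \cdot 28\right)\right) \left(q + 194\right) = \left(146 + \left(-2 + \frac{6}{5}\right)\right) \left(194 + q\right) = \left(146 - \frac{4}{5}\right) \left(194 + q\right) = \frac{726 \left(194 + q\right)}{5} = \frac{140844}{5} + \frac{726 q}{5}$)
$s{\left(-2158 \right)} - b{\left(625 + 359 \right)} = \left(\frac{140844}{5} + \frac{726}{5} \left(-2158\right)\right) - \left(625 + 359\right) = \left(\frac{140844}{5} - \frac{1566708}{5}\right) - 984 = - \frac{1425864}{5} - 984 = - \frac{1430784}{5}$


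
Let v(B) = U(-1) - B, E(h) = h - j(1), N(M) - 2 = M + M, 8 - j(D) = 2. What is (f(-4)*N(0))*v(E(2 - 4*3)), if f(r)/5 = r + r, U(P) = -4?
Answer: -960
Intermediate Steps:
j(D) = 6 (j(D) = 8 - 1*2 = 8 - 2 = 6)
N(M) = 2 + 2*M (N(M) = 2 + (M + M) = 2 + 2*M)
E(h) = -6 + h (E(h) = h - 1*6 = h - 6 = -6 + h)
v(B) = -4 - B
f(r) = 10*r (f(r) = 5*(r + r) = 5*(2*r) = 10*r)
(f(-4)*N(0))*v(E(2 - 4*3)) = ((10*(-4))*(2 + 2*0))*(-4 - (-6 + (2 - 4*3))) = (-40*(2 + 0))*(-4 - (-6 + (2 - 12))) = (-40*2)*(-4 - (-6 - 10)) = -80*(-4 - 1*(-16)) = -80*(-4 + 16) = -80*12 = -960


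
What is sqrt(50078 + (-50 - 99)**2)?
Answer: 3*sqrt(8031) ≈ 268.85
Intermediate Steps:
sqrt(50078 + (-50 - 99)**2) = sqrt(50078 + (-149)**2) = sqrt(50078 + 22201) = sqrt(72279) = 3*sqrt(8031)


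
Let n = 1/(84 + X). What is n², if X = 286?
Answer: 1/136900 ≈ 7.3046e-6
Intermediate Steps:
n = 1/370 (n = 1/(84 + 286) = 1/370 ≈ 0.0027027)
n² = (1/370)² = 1/136900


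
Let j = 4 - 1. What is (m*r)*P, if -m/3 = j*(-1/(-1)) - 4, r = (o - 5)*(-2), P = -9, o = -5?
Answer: -540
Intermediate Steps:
r = 20 (r = (-5 - 5)*(-2) = -10*(-2) = 20)
j = 3
m = 3 (m = -3*(3*(-1/(-1)) - 4) = -3*(3*(-1*(-1)) - 4) = -3*(3*1 - 4) = -3*(3 - 4) = -3*(-1) = 3)
(m*r)*P = (3*20)*(-9) = 60*(-9) = -540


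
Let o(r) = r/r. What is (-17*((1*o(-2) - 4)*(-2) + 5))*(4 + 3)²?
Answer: -9163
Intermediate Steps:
o(r) = 1
(-17*((1*o(-2) - 4)*(-2) + 5))*(4 + 3)² = (-17*((1*1 - 4)*(-2) + 5))*(4 + 3)² = -17*((1 - 4)*(-2) + 5)*7² = -17*(-3*(-2) + 5)*49 = -17*(6 + 5)*49 = -17*11*49 = -187*49 = -9163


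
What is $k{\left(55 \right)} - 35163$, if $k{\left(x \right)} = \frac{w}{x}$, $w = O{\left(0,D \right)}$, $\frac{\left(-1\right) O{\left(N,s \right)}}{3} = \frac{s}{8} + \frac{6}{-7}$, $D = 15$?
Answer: $- \frac{108302211}{3080} \approx -35163.0$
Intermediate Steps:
$O{\left(N,s \right)} = \frac{18}{7} - \frac{3 s}{8}$ ($O{\left(N,s \right)} = - 3 \left(\frac{s}{8} + \frac{6}{-7}\right) = - 3 \left(s \frac{1}{8} + 6 \left(- \frac{1}{7}\right)\right) = - 3 \left(\frac{s}{8} - \frac{6}{7}\right) = - 3 \left(- \frac{6}{7} + \frac{s}{8}\right) = \frac{18}{7} - \frac{3 s}{8}$)
$w = - \frac{171}{56}$ ($w = \frac{18}{7} - \frac{45}{8} = - \frac{171}{56} \approx -3.0536$)
$k{\left(x \right)} = - \frac{171}{56 x}$
$k{\left(55 \right)} - 35163 = - \frac{171}{56 \cdot 55} - 35163 = \left(- \frac{171}{56}\right) \frac{1}{55} - 35163 = - \frac{171}{3080} - 35163 = - \frac{108302211}{3080}$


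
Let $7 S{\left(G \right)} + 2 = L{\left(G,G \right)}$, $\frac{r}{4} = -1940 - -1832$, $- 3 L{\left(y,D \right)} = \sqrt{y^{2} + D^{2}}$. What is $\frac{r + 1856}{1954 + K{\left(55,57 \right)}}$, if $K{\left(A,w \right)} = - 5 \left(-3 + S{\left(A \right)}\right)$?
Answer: $\frac{1237397616}{1712070391} - \frac{8223600 \sqrt{2}}{1712070391} \approx 0.71596$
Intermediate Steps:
$L{\left(y,D \right)} = - \frac{\sqrt{D^{2} + y^{2}}}{3}$ ($L{\left(y,D \right)} = - \frac{\sqrt{y^{2} + D^{2}}}{3} = - \frac{\sqrt{D^{2} + y^{2}}}{3}$)
$r = -432$ ($r = 4 \left(-1940 - -1832\right) = 4 \left(-1940 + 1832\right) = 4 \left(-108\right) = -432$)
$S{\left(G \right)} = - \frac{2}{7} - \frac{\sqrt{2} \sqrt{G^{2}}}{21}$ ($S{\left(G \right)} = - \frac{2}{7} + \frac{\left(- \frac{1}{3}\right) \sqrt{G^{2} + G^{2}}}{7} = - \frac{2}{7} + \frac{\left(- \frac{1}{3}\right) \sqrt{2 G^{2}}}{7} = - \frac{2}{7} + \frac{\left(- \frac{1}{3}\right) \sqrt{2} \sqrt{G^{2}}}{7} = - \frac{2}{7} - \frac{\sqrt{2} \sqrt{G^{2}}}{21}$)
$K{\left(A,w \right)} = \frac{115}{7} + \frac{5 \sqrt{2} \sqrt{A^{2}}}{21}$ ($K{\left(A,w \right)} = - 5 \left(-3 - \left(\frac{2}{7} + \frac{\sqrt{2} \sqrt{A^{2}}}{21}\right)\right) = - 5 \left(- \frac{23}{7} - \frac{\sqrt{2} \sqrt{A^{2}}}{21}\right) = \frac{115}{7} + \frac{5 \sqrt{2} \sqrt{A^{2}}}{21}$)
$\frac{r + 1856}{1954 + K{\left(55,57 \right)}} = \frac{-432 + 1856}{1954 + \left(\frac{115}{7} + \frac{5 \sqrt{2} \sqrt{55^{2}}}{21}\right)} = \frac{1424}{1954 + \left(\frac{115}{7} + \frac{5 \sqrt{2} \sqrt{3025}}{21}\right)} = \frac{1424}{1954 + \left(\frac{115}{7} + \frac{5}{21} \sqrt{2} \cdot 55\right)} = \frac{1424}{1954 + \left(\frac{115}{7} + \frac{275 \sqrt{2}}{21}\right)} = \frac{1424}{\frac{13793}{7} + \frac{275 \sqrt{2}}{21}}$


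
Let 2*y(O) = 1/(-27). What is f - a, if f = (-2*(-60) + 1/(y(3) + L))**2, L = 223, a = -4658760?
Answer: 677541441076236/144985681 ≈ 4.6732e+6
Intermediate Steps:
y(O) = -1/54 (y(O) = (1/2)/(-27) = (1/2)*(-1/27) = -1/54)
f = 2087949860676/144985681 (f = (-2*(-60) + 1/(-1/54 + 223))**2 = (120 + 1/(12041/54))**2 = (120 + 54/12041)**2 = (1444974/12041)**2 = 2087949860676/144985681 ≈ 14401.)
f - a = 2087949860676/144985681 - 1*(-4658760) = 2087949860676/144985681 + 4658760 = 677541441076236/144985681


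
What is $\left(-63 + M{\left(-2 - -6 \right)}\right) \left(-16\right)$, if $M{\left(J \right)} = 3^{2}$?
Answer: $864$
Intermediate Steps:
$M{\left(J \right)} = 9$
$\left(-63 + M{\left(-2 - -6 \right)}\right) \left(-16\right) = \left(-63 + 9\right) \left(-16\right) = \left(-54\right) \left(-16\right) = 864$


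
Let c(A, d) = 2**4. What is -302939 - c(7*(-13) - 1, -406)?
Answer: -302955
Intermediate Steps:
c(A, d) = 16
-302939 - c(7*(-13) - 1, -406) = -302939 - 1*16 = -302939 - 16 = -302955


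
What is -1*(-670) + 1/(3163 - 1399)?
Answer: 1181881/1764 ≈ 670.00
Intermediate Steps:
-1*(-670) + 1/(3163 - 1399) = 670 + 1/1764 = 1181881/1764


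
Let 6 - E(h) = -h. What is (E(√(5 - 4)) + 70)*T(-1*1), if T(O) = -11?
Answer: -847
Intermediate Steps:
E(h) = 6 + h (E(h) = 6 - (-1)*h = 6 + h)
(E(√(5 - 4)) + 70)*T(-1*1) = ((6 + √(5 - 4)) + 70)*(-11) = ((6 + √1) + 70)*(-11) = ((6 + 1) + 70)*(-11) = (7 + 70)*(-11) = 77*(-11) = -847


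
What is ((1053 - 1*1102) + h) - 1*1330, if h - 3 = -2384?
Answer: -3760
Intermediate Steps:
h = -2381 (h = 3 - 2384 = -2381)
((1053 - 1*1102) + h) - 1*1330 = ((1053 - 1*1102) - 2381) - 1*1330 = ((1053 - 1102) - 2381) - 1330 = (-49 - 2381) - 1330 = -2430 - 1330 = -3760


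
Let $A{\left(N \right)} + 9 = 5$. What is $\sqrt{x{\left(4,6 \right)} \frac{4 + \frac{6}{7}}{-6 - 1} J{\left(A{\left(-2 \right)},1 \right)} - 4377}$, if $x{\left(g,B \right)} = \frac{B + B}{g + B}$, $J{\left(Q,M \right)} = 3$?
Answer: $\frac{i \sqrt{5364885}}{35} \approx 66.178 i$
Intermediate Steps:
$A{\left(N \right)} = -4$ ($A{\left(N \right)} = -9 + 5 = -4$)
$x{\left(g,B \right)} = \frac{2 B}{B + g}$
$\sqrt{x{\left(4,6 \right)} \frac{4 + \frac{6}{7}}{-6 - 1} J{\left(A{\left(-2 \right)},1 \right)} - 4377} = \sqrt{2 \cdot 6 \frac{1}{6 + 4} \frac{4 + \frac{6}{7}}{-6 - 1} \cdot 3 - 4377} = \sqrt{2 \cdot 6 \cdot \frac{1}{10} \frac{4 + 6 \cdot \frac{1}{7}}{-7} \cdot 3 - 4377} = \sqrt{2 \cdot 6 \cdot \frac{1}{10} \left(4 + \frac{6}{7}\right) \left(- \frac{1}{7}\right) 3 - 4377} = \sqrt{\frac{6 \cdot \frac{34}{7} \left(- \frac{1}{7}\right)}{5} \cdot 3 - 4377} = \sqrt{\frac{6}{5} \left(- \frac{34}{49}\right) 3 - 4377} = \sqrt{\left(- \frac{204}{245}\right) 3 - 4377} = \sqrt{- \frac{612}{245} - 4377} = \sqrt{- \frac{1072977}{245}} = \frac{i \sqrt{5364885}}{35}$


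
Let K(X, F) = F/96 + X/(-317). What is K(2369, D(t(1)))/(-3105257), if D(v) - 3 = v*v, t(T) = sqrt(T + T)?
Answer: 225839/94499181024 ≈ 2.3899e-6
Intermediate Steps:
t(T) = sqrt(2)*sqrt(T) (t(T) = sqrt(2*T) = sqrt(2)*sqrt(T))
D(v) = 3 + v**2 (D(v) = 3 + v*v = 3 + v**2)
K(X, F) = -X/317 + F/96 (K(X, F) = F*(1/96) + X*(-1/317) = F/96 - X/317 = -X/317 + F/96)
K(2369, D(t(1)))/(-3105257) = (-1/317*2369 + (3 + (sqrt(2)*sqrt(1))**2)/96)/(-3105257) = (-2369/317 + (3 + (sqrt(2)*1)**2)/96)*(-1/3105257) = (-2369/317 + (3 + (sqrt(2))**2)/96)*(-1/3105257) = (-2369/317 + (3 + 2)/96)*(-1/3105257) = (-2369/317 + (1/96)*5)*(-1/3105257) = (-2369/317 + 5/96)*(-1/3105257) = -225839/30432*(-1/3105257) = 225839/94499181024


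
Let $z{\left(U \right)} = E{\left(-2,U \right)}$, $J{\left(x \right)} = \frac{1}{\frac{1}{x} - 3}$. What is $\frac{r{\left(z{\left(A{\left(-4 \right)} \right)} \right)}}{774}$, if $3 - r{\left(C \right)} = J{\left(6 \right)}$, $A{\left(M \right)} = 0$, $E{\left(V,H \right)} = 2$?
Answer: $\frac{19}{4386} \approx 0.004332$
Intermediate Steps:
$J{\left(x \right)} = \frac{1}{-3 + \frac{1}{x}}$
$z{\left(U \right)} = 2$
$r{\left(C \right)} = \frac{57}{17}$ ($r{\left(C \right)} = 3 - \left(-1\right) 6 \frac{1}{-1 + 3 \cdot 6} = 3 - \left(-1\right) 6 \frac{1}{-1 + 18} = 3 - \left(-1\right) 6 \cdot \frac{1}{17} = 3 - - \frac{6}{17} = 3 + \frac{6}{17} = \frac{57}{17}$)
$\frac{r{\left(z{\left(A{\left(-4 \right)} \right)} \right)}}{774} = \frac{57}{17 \cdot 774} = \frac{57}{17} \cdot \frac{1}{774} = \frac{19}{4386}$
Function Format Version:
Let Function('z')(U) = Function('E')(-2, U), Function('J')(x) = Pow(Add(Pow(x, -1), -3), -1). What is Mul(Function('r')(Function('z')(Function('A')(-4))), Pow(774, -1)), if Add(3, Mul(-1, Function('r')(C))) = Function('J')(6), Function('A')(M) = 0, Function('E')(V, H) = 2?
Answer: Rational(19, 4386) ≈ 0.0043320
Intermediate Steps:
Function('J')(x) = Pow(Add(-3, Pow(x, -1)), -1)
Function('z')(U) = 2
Function('r')(C) = Rational(57, 17) (Function('r')(C) = Add(3, Mul(-1, Mul(-1, 6, Pow(Add(-1, Mul(3, 6)), -1)))) = Add(3, Mul(-1, Mul(-1, 6, Pow(Add(-1, 18), -1)))) = Add(3, Mul(-1, Mul(-1, 6, Pow(17, -1)))) = Add(3, Mul(-1, Mul(-1, 6, Rational(1, 17)))) = Add(3, Mul(-1, Rational(-6, 17))) = Add(3, Rational(6, 17)) = Rational(57, 17))
Mul(Function('r')(Function('z')(Function('A')(-4))), Pow(774, -1)) = Mul(Rational(57, 17), Pow(774, -1)) = Mul(Rational(57, 17), Rational(1, 774)) = Rational(19, 4386)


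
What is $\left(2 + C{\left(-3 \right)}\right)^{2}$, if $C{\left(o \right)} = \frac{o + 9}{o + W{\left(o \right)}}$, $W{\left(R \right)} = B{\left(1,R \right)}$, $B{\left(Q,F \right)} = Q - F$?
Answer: $64$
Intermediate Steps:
$W{\left(R \right)} = 1 - R$
$C{\left(o \right)} = 9 + o$ ($C{\left(o \right)} = \frac{o + 9}{o - \left(-1 + o\right)} = \frac{9 + o}{1} = \left(9 + o\right) 1 = 9 + o$)
$\left(2 + C{\left(-3 \right)}\right)^{2} = \left(2 + \left(9 - 3\right)\right)^{2} = \left(2 + 6\right)^{2} = 8^{2} = 64$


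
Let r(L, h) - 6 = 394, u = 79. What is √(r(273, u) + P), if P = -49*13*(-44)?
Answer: 2*√7107 ≈ 168.61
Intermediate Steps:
r(L, h) = 400 (r(L, h) = 6 + 394 = 400)
P = 28028 (P = -637*(-44) = 28028)
√(r(273, u) + P) = √(400 + 28028) = √28428 = 2*√7107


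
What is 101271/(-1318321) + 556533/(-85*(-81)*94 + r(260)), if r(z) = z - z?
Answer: 74238618067/94800463110 ≈ 0.78310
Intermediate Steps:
r(z) = 0
101271/(-1318321) + 556533/(-85*(-81)*94 + r(260)) = 101271/(-1318321) + 556533/(-85*(-81)*94 + 0) = 101271*(-1/1318321) + 556533/(6885*94 + 0) = -101271/1318321 + 556533/(647190 + 0) = -101271/1318321 + 556533/647190 = -101271/1318321 + 556533*(1/647190) = -101271/1318321 + 61837/71910 = 74238618067/94800463110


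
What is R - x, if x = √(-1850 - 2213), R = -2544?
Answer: -2544 - I*√4063 ≈ -2544.0 - 63.742*I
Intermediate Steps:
x = I*√4063 (x = √(-4063) = I*√4063 ≈ 63.742*I)
R - x = -2544 - I*√4063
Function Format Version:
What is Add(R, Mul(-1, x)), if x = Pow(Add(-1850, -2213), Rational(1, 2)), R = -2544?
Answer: Add(-2544, Mul(-1, I, Pow(4063, Rational(1, 2)))) ≈ Add(-2544.0, Mul(-63.742, I))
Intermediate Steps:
x = Mul(I, Pow(4063, Rational(1, 2))) (x = Pow(-4063, Rational(1, 2)) = Mul(I, Pow(4063, Rational(1, 2))) ≈ Mul(63.742, I))
Add(R, Mul(-1, x)) = Add(-2544, Mul(-1, Mul(I, Pow(4063, Rational(1, 2))))) = Add(-2544, Mul(-1, I, Pow(4063, Rational(1, 2))))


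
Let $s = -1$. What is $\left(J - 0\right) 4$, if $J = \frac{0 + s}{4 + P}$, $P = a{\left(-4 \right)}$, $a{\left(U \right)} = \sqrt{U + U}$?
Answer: $- \frac{2}{3} + \frac{i \sqrt{2}}{3} \approx -0.66667 + 0.4714 i$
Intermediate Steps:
$a{\left(U \right)} = \sqrt{2} \sqrt{U}$ ($a{\left(U \right)} = \sqrt{2 U} = \sqrt{2} \sqrt{U}$)
$P = 2 i \sqrt{2}$ ($P = \sqrt{2} \sqrt{-4} = \sqrt{2} \cdot 2 i = 2 i \sqrt{2} \approx 2.8284 i$)
$J = - \frac{1}{4 + 2 i \sqrt{2}}$ ($J = \frac{0 - 1}{4 + 2 i \sqrt{2}} = - \frac{1}{4 + 2 i \sqrt{2}} \approx -0.16667 + 0.11785 i$)
$\left(J - 0\right) 4 = \left(\frac{i}{2 \left(\sqrt{2} - 2 i\right)} - 0\right) 4 = \left(\frac{i}{2 \left(\sqrt{2} - 2 i\right)} + 0\right) 4 = \frac{i}{2 \left(\sqrt{2} - 2 i\right)} 4 = \frac{2 i}{\sqrt{2} - 2 i}$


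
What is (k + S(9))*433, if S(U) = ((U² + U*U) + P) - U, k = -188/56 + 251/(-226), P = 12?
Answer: 54982773/791 ≈ 69511.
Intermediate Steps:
k = -3534/791 (k = -188*1/56 + 251*(-1/226) = -47/14 - 251/226 = -3534/791 ≈ -4.4678)
S(U) = 12 - U + 2*U² (S(U) = ((U² + U*U) + 12) - U = ((U² + U²) + 12) - U = (2*U² + 12) - U = (12 + 2*U²) - U = 12 - U + 2*U²)
(k + S(9))*433 = (-3534/791 + (12 - 1*9 + 2*9²))*433 = (-3534/791 + (12 - 9 + 2*81))*433 = (-3534/791 + (12 - 9 + 162))*433 = (-3534/791 + 165)*433 = (126981/791)*433 = 54982773/791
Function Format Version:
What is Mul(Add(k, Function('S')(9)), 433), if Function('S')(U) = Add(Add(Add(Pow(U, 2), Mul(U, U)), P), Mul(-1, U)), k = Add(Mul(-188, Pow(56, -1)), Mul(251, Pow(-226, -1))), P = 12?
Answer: Rational(54982773, 791) ≈ 69511.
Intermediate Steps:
k = Rational(-3534, 791) (k = Add(Mul(-188, Rational(1, 56)), Mul(251, Rational(-1, 226))) = Add(Rational(-47, 14), Rational(-251, 226)) = Rational(-3534, 791) ≈ -4.4678)
Function('S')(U) = Add(12, Mul(-1, U), Mul(2, Pow(U, 2))) (Function('S')(U) = Add(Add(Add(Pow(U, 2), Mul(U, U)), 12), Mul(-1, U)) = Add(Add(Add(Pow(U, 2), Pow(U, 2)), 12), Mul(-1, U)) = Add(Add(Mul(2, Pow(U, 2)), 12), Mul(-1, U)) = Add(Add(12, Mul(2, Pow(U, 2))), Mul(-1, U)) = Add(12, Mul(-1, U), Mul(2, Pow(U, 2))))
Mul(Add(k, Function('S')(9)), 433) = Mul(Add(Rational(-3534, 791), Add(12, Mul(-1, 9), Mul(2, Pow(9, 2)))), 433) = Mul(Add(Rational(-3534, 791), Add(12, -9, Mul(2, 81))), 433) = Mul(Add(Rational(-3534, 791), Add(12, -9, 162)), 433) = Mul(Add(Rational(-3534, 791), 165), 433) = Mul(Rational(126981, 791), 433) = Rational(54982773, 791)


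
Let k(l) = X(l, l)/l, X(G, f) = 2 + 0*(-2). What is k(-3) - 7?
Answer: -23/3 ≈ -7.6667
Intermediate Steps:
X(G, f) = 2 (X(G, f) = 2 + 0 = 2)
k(l) = 2/l
k(-3) - 7 = 2/(-3) - 7 = 2*(-1/3) - 7 = -2/3 - 7 = -23/3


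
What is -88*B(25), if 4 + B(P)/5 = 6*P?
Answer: -64240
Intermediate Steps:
B(P) = -20 + 30*P (B(P) = -20 + 5*(6*P) = -20 + 30*P)
-88*B(25) = -88*(-20 + 30*25) = -88*(-20 + 750) = -88*730 = -64240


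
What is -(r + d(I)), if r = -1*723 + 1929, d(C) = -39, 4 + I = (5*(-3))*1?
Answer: -1167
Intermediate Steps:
I = -19 (I = -4 + (5*(-3))*1 = -4 - 15*1 = -4 - 15 = -19)
r = 1206 (r = -723 + 1929 = 1206)
-(r + d(I)) = -(1206 - 39) = -1*1167 = -1167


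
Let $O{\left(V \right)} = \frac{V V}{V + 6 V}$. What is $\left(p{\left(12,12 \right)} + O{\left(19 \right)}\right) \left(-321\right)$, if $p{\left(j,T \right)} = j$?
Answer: $- \frac{33063}{7} \approx -4723.3$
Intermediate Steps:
$O{\left(V \right)} = \frac{V}{7}$ ($O{\left(V \right)} = \frac{V^{2}}{7 V} = V^{2} \frac{1}{7 V} = \frac{V}{7}$)
$\left(p{\left(12,12 \right)} + O{\left(19 \right)}\right) \left(-321\right) = \left(12 + \frac{1}{7} \cdot 19\right) \left(-321\right) = \left(12 + \frac{19}{7}\right) \left(-321\right) = \frac{103}{7} \left(-321\right) = - \frac{33063}{7}$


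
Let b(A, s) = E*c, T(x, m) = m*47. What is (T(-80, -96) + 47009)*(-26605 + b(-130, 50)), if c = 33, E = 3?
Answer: -1126425482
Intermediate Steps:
T(x, m) = 47*m
b(A, s) = 99 (b(A, s) = 3*33 = 99)
(T(-80, -96) + 47009)*(-26605 + b(-130, 50)) = (47*(-96) + 47009)*(-26605 + 99) = (-4512 + 47009)*(-26506) = 42497*(-26506) = -1126425482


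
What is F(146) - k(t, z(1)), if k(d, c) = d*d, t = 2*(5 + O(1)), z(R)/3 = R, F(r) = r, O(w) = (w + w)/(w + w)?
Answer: 2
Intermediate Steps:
O(w) = 1 (O(w) = (2*w)/((2*w)) = (2*w)*(1/(2*w)) = 1)
z(R) = 3*R
t = 12 (t = 2*(5 + 1) = 2*6 = 12)
k(d, c) = d²
F(146) - k(t, z(1)) = 146 - 1*12² = 146 - 1*144 = 146 - 144 = 2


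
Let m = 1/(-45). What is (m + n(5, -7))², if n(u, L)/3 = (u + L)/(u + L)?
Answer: 17956/2025 ≈ 8.8672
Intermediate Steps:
n(u, L) = 3 (n(u, L) = 3*((u + L)/(u + L)) = 3*((L + u)/(L + u)) = 3*1 = 3)
m = -1/45 ≈ -0.022222
(m + n(5, -7))² = (-1/45 + 3)² = (134/45)² = 17956/2025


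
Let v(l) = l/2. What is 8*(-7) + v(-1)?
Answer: -113/2 ≈ -56.500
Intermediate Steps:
v(l) = l/2 (v(l) = l*(1/2) = l/2)
8*(-7) + v(-1) = 8*(-7) + (1/2)*(-1) = -56 - 1/2 = -113/2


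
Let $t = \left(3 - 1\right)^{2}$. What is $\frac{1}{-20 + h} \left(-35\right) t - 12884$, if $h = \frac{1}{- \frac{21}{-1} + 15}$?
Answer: $- \frac{9258556}{719} \approx -12877.0$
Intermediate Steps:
$h = \frac{1}{36}$ ($h = \frac{1}{\left(-21\right) \left(-1\right) + 15} = \frac{1}{21 + 15} = \frac{1}{36} \approx 0.027778$)
$t = 4$ ($t = 2^{2} = 4$)
$\frac{1}{-20 + h} \left(-35\right) t - 12884 = \frac{1}{-20 + \frac{1}{36}} \left(-35\right) 4 - 12884 = \frac{1}{- \frac{719}{36}} \left(-35\right) 4 - 12884 = \left(- \frac{36}{719}\right) \left(-35\right) 4 - 12884 = \frac{1260}{719} \cdot 4 - 12884 = \frac{5040}{719} - 12884 = - \frac{9258556}{719}$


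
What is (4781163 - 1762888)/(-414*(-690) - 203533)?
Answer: 3018275/82127 ≈ 36.751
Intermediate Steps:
(4781163 - 1762888)/(-414*(-690) - 203533) = 3018275/(285660 - 203533) = 3018275/82127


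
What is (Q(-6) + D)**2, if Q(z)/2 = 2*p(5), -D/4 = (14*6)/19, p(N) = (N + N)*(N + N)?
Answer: 52765696/361 ≈ 1.4617e+5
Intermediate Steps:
p(N) = 4*N**2 (p(N) = (2*N)*(2*N) = 4*N**2)
D = -336/19 (D = -4*14*6/19 = -336/19 ≈ -17.684)
Q(z) = 400 (Q(z) = 2*(2*(4*5**2)) = 2*(2*(4*25)) = 2*(2*100) = 2*200 = 400)
(Q(-6) + D)**2 = (400 - 336/19)**2 = (7264/19)**2 = 52765696/361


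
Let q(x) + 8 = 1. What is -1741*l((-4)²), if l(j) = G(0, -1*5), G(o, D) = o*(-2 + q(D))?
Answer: 0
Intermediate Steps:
q(x) = -7 (q(x) = -8 + 1 = -7)
G(o, D) = -9*o (G(o, D) = o*(-2 - 7) = o*(-9) = -9*o)
l(j) = 0 (l(j) = -9*0 = 0)
-1741*l((-4)²) = -1741*0 = 0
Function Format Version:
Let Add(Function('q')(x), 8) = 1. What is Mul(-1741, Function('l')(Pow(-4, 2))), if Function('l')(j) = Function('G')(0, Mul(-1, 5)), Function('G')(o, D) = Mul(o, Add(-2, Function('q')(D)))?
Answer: 0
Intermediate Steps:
Function('q')(x) = -7 (Function('q')(x) = Add(-8, 1) = -7)
Function('G')(o, D) = Mul(-9, o) (Function('G')(o, D) = Mul(o, Add(-2, -7)) = Mul(o, -9) = Mul(-9, o))
Function('l')(j) = 0 (Function('l')(j) = Mul(-9, 0) = 0)
Mul(-1741, Function('l')(Pow(-4, 2))) = Mul(-1741, 0) = 0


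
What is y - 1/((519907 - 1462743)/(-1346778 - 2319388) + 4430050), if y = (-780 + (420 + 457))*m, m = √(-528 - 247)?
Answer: -1833083/8120649815568 + 485*I*√31 ≈ -2.2573e-7 + 2700.4*I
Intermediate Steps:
m = 5*I*√31 (m = √(-775) = 5*I*√31 ≈ 27.839*I)
y = 485*I*√31 (y = (-780 + (420 + 457))*(5*I*√31) = (-780 + 877)*(5*I*√31) = 97*(5*I*√31) = 485*I*√31 ≈ 2700.4*I)
y - 1/((519907 - 1462743)/(-1346778 - 2319388) + 4430050) = 485*I*√31 - 1/((519907 - 1462743)/(-1346778 - 2319388) + 4430050) = 485*I*√31 - 1/(-942836/(-3666166) + 4430050) = 485*I*√31 - 1/(-942836*(-1/3666166) + 4430050) = 485*I*√31 - 1/(471418/1833083 + 4430050) = 485*I*√31 - 1/8120649815568/1833083 = 485*I*√31 - 1*1833083/8120649815568 = 485*I*√31 - 1833083/8120649815568 = -1833083/8120649815568 + 485*I*√31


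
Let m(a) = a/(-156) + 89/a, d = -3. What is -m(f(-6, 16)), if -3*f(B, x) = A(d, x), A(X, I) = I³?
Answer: -4163065/479232 ≈ -8.6870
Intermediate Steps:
f(B, x) = -x³/3
m(a) = 89/a - a/156 (m(a) = a*(-1/156) + 89/a = -a/156 + 89/a = 89/a - a/156)
-m(f(-6, 16)) = -(89/((-⅓*16³)) - (-1)*16³/468) = -(89/((-⅓*4096)) - (-1)*4096/468) = -(89/(-4096/3) - 1/156*(-4096/3)) = -(89*(-3/4096) + 1024/117) = -(-267/4096 + 1024/117) = -1*4163065/479232 = -4163065/479232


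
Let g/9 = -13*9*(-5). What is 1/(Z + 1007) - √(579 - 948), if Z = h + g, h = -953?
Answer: 1/5319 - 3*I*√41 ≈ 0.00018801 - 19.209*I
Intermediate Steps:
g = 5265 (g = 9*(-13*9*(-5)) = 9*(-117*(-5)) = 9*585 = 5265)
Z = 4312 (Z = -953 + 5265 = 4312)
1/(Z + 1007) - √(579 - 948) = 1/(4312 + 1007) - √(579 - 948) = 1/5319 - √(-369) = 1/5319 - 3*I*√41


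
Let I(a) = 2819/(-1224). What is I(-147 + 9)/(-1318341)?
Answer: 2819/1613649384 ≈ 1.7470e-6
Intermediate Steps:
I(a) = -2819/1224 (I(a) = 2819*(-1/1224) = -2819/1224)
I(-147 + 9)/(-1318341) = -2819/1224/(-1318341) = -2819/1224*(-1/1318341) = 2819/1613649384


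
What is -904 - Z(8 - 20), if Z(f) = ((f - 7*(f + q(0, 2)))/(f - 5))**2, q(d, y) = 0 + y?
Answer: -264620/289 ≈ -915.64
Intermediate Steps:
q(d, y) = y
Z(f) = (-14 - 6*f)**2/(-5 + f)**2 (Z(f) = ((f - 7*(f + 2))/(f - 5))**2 = ((f - 7*(2 + f))/(-5 + f))**2 = ((f + (-14 - 7*f))/(-5 + f))**2 = ((-14 - 6*f)/(-5 + f))**2 = (-14 - 6*f)**2/(-5 + f)**2)
-904 - Z(8 - 20) = -904 - 4*(7 + 3*(8 - 20))**2/(-5 + (8 - 20))**2 = -904 - 4*(7 + 3*(-12))**2/(-5 - 12)**2 = -904 - 4*(7 - 36)**2/(-17)**2 = -904 - 4*(-29)**2/289 = -904 - 4*841/289 = -904 - 1*3364/289 = -904 - 3364/289 = -264620/289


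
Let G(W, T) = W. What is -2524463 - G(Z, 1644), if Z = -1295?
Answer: -2523168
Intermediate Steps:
-2524463 - G(Z, 1644) = -2524463 - 1*(-1295) = -2524463 + 1295 = -2523168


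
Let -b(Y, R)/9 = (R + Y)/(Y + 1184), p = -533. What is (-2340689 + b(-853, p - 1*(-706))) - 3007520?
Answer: -1770251059/331 ≈ -5.3482e+6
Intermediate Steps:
b(Y, R) = -9*(R + Y)/(1184 + Y) (b(Y, R) = -9*(R + Y)/(Y + 1184) = -9*(R + Y)/(1184 + Y))
(-2340689 + b(-853, p - 1*(-706))) - 3007520 = (-2340689 + 9*(-(-533 - 1*(-706)) - 1*(-853))/(1184 - 853)) - 3007520 = (-2340689 + 9*(-(-533 + 706) + 853)/331) - 3007520 = (-2340689 + 9*(1/331)*(-1*173 + 853)) - 3007520 = (-2340689 + 9*(1/331)*(-173 + 853)) - 3007520 = (-2340689 + 9*(1/331)*680) - 3007520 = (-2340689 + 6120/331) - 3007520 = -774761939/331 - 3007520 = -1770251059/331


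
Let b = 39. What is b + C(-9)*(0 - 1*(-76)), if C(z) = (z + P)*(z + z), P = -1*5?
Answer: 19191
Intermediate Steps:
P = -5
C(z) = 2*z*(-5 + z) (C(z) = (z - 5)*(z + z) = (-5 + z)*(2*z) = 2*z*(-5 + z))
b + C(-9)*(0 - 1*(-76)) = 39 + (2*(-9)*(-5 - 9))*(0 - 1*(-76)) = 39 + (2*(-9)*(-14))*(0 + 76) = 39 + 252*76 = 39 + 19152 = 19191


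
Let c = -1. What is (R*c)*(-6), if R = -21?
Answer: -126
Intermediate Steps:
(R*c)*(-6) = -21*(-1)*(-6) = 21*(-6) = -126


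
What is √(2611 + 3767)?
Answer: √6378 ≈ 79.862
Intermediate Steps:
√(2611 + 3767) = √6378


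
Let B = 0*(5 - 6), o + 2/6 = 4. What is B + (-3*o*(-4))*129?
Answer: 5676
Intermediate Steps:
o = 11/3 (o = -⅓ + 4 = 11/3 ≈ 3.6667)
B = 0 (B = 0*(-1) = 0)
B + (-3*o*(-4))*129 = 0 + (-3*11/3*(-4))*129 = 0 - 11*(-4)*129 = 0 + 44*129 = 0 + 5676 = 5676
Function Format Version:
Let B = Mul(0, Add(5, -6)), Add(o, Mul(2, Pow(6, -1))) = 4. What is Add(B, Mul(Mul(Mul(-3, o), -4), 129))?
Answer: 5676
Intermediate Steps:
o = Rational(11, 3) (o = Add(Rational(-1, 3), 4) = Rational(11, 3) ≈ 3.6667)
B = 0 (B = Mul(0, -1) = 0)
Add(B, Mul(Mul(Mul(-3, o), -4), 129)) = Add(0, Mul(Mul(Mul(-3, Rational(11, 3)), -4), 129)) = Add(0, Mul(Mul(-11, -4), 129)) = Add(0, Mul(44, 129)) = Add(0, 5676) = 5676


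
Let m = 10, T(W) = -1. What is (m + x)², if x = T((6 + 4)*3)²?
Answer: 121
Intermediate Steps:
x = 1 (x = (-1)² = 1)
(m + x)² = (10 + 1)² = 11² = 121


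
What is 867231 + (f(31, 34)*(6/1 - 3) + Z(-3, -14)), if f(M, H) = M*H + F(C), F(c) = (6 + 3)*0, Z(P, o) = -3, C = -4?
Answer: 870390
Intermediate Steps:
F(c) = 0 (F(c) = 9*0 = 0)
f(M, H) = H*M (f(M, H) = M*H + 0 = H*M + 0 = H*M)
867231 + (f(31, 34)*(6/1 - 3) + Z(-3, -14)) = 867231 + ((34*31)*(6/1 - 3) - 3) = 867231 + (1054*(6*1 - 3) - 3) = 867231 + (1054*(6 - 3) - 3) = 867231 + (1054*3 - 3) = 867231 + (3162 - 3) = 867231 + 3159 = 870390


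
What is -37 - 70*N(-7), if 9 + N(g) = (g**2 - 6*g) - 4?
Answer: -5497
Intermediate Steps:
N(g) = -13 + g**2 - 6*g (N(g) = -9 + ((g**2 - 6*g) - 4) = -9 + (-4 + g**2 - 6*g) = -13 + g**2 - 6*g)
-37 - 70*N(-7) = -37 - 70*(-13 + (-7)**2 - 6*(-7)) = -37 - 70*(-13 + 49 + 42) = -37 - 70*78 = -37 - 5460 = -5497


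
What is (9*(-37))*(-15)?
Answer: 4995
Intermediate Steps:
(9*(-37))*(-15) = -333*(-15) = 4995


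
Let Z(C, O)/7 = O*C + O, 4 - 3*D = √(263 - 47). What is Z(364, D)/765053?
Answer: 10220/2295159 - 5110*√6/765053 ≈ -0.011908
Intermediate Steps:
D = 4/3 - 2*√6 (D = 4/3 - √(263 - 47)/3 = 4/3 - 2*√6 ≈ -3.5656)
Z(C, O) = 7*O + 7*C*O (Z(C, O) = 7*(O*C + O) = 7*(C*O + O) = 7*(O + C*O) = 7*O + 7*C*O)
Z(364, D)/765053 = (7*(4/3 - 2*√6)*(1 + 364))/765053 = (7*(4/3 - 2*√6)*365)*(1/765053) = (10220/3 - 5110*√6)*(1/765053) = 10220/2295159 - 5110*√6/765053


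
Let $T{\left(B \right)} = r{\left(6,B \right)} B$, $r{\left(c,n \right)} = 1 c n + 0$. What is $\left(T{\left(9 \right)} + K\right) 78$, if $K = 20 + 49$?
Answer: $43290$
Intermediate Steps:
$r{\left(c,n \right)} = c n$ ($r{\left(c,n \right)} = c n + 0 = c n$)
$K = 69$
$T{\left(B \right)} = 6 B^{2}$ ($T{\left(B \right)} = 6 B B = 6 B^{2}$)
$\left(T{\left(9 \right)} + K\right) 78 = \left(6 \cdot 9^{2} + 69\right) 78 = \left(6 \cdot 81 + 69\right) 78 = \left(486 + 69\right) 78 = 555 \cdot 78 = 43290$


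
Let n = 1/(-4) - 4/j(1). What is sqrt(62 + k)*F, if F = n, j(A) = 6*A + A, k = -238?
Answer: -23*I*sqrt(11)/7 ≈ -10.897*I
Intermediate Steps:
j(A) = 7*A
n = -23/28 (n = 1/(-4) - 4/(7*1) = 1*(-1/4) - 4/7 = -1/4 - 4*1/7 = -1/4 - 4/7 = -23/28 ≈ -0.82143)
F = -23/28 ≈ -0.82143
sqrt(62 + k)*F = sqrt(62 - 238)*(-23/28) = sqrt(-176)*(-23/28) = (4*I*sqrt(11))*(-23/28) = -23*I*sqrt(11)/7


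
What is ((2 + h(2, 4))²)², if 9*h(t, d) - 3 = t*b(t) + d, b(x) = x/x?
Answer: 81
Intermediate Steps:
b(x) = 1
h(t, d) = ⅓ + d/9 + t/9 (h(t, d) = ⅓ + (t*1 + d)/9 = ⅓ + (t + d)/9 = ⅓ + (d + t)/9 = ⅓ + (d/9 + t/9) = ⅓ + d/9 + t/9)
((2 + h(2, 4))²)² = ((2 + (⅓ + (⅑)*4 + (⅑)*2))²)² = ((2 + (⅓ + 4/9 + 2/9))²)² = ((2 + 1)²)² = (3²)² = 9² = 81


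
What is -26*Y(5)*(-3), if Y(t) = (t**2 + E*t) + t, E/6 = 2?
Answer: 7020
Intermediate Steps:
E = 12 (E = 6*2 = 12)
Y(t) = t**2 + 13*t (Y(t) = (t**2 + 12*t) + t = t**2 + 13*t)
-26*Y(5)*(-3) = -130*(13 + 5)*(-3) = -130*18*(-3) = -26*90*(-3) = -2340*(-3) = 7020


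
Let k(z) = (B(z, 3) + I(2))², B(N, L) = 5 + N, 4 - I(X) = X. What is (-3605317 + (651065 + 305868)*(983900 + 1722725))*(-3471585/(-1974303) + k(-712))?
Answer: 847191007069877571829760/658101 ≈ 1.2873e+18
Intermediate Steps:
I(X) = 4 - X
k(z) = (7 + z)² (k(z) = ((5 + z) + (4 - 1*2))² = ((5 + z) + (4 - 2))² = ((5 + z) + 2)² = (7 + z)²)
(-3605317 + (651065 + 305868)*(983900 + 1722725))*(-3471585/(-1974303) + k(-712)) = (-3605317 + (651065 + 305868)*(983900 + 1722725))*(-3471585/(-1974303) + (7 - 712)²) = (-3605317 + 956933*2706625)*(-3471585*(-1/1974303) + (-705)²) = (-3605317 + 2590058781125)*(1157195/658101 + 497025) = 2590055175808*(327093806720/658101) = 847191007069877571829760/658101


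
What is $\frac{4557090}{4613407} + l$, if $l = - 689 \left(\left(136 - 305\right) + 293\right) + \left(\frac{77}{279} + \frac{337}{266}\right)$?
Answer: $- \frac{29250658858058933}{342379387098} \approx -85434.0$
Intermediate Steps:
$l = - \frac{6340432799}{74214}$ ($l = - 689 \left(-169 + 293\right) + \left(77 \cdot \frac{1}{279} + 337 \cdot \frac{1}{266}\right) = \left(-689\right) 124 + \left(\frac{77}{279} + \frac{337}{266}\right) = -85436 + \frac{114505}{74214} = - \frac{6340432799}{74214} \approx -85435.0$)
$\frac{4557090}{4613407} + l = \frac{4557090}{4613407} - \frac{6340432799}{74214} = - \frac{29250658858058933}{342379387098}$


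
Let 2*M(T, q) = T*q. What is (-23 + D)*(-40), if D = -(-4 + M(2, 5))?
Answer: 960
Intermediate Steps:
M(T, q) = T*q/2 (M(T, q) = (T*q)/2 = T*q/2)
D = -1 (D = -(-4 + (½)*2*5) = -(-4 + 5) = -1*1 = -1)
(-23 + D)*(-40) = (-23 - 1)*(-40) = -24*(-40) = 960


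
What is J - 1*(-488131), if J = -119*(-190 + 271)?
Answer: 478492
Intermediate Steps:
J = -9639 (J = -119*81 = -9639)
J - 1*(-488131) = -9639 - 1*(-488131) = -9639 + 488131 = 478492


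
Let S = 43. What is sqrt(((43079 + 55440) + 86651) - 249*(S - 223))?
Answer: sqrt(229990) ≈ 479.57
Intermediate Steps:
sqrt(((43079 + 55440) + 86651) - 249*(S - 223)) = sqrt(((43079 + 55440) + 86651) - 249*(43 - 223)) = sqrt((98519 + 86651) - 249*(-180)) = sqrt(185170 + 44820) = sqrt(229990)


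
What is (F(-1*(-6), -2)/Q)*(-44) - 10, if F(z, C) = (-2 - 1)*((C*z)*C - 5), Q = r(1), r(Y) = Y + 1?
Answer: 1244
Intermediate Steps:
r(Y) = 1 + Y
Q = 2 (Q = 1 + 1 = 2)
F(z, C) = 15 - 3*z*C² (F(z, C) = -3*(z*C² - 5) = -3*(-5 + z*C²) = 15 - 3*z*C²)
(F(-1*(-6), -2)/Q)*(-44) - 10 = ((15 - 3*(-1*(-6))*(-2)²)/2)*(-44) - 10 = ((15 - 3*6*4)*(½))*(-44) - 10 = ((15 - 72)*(½))*(-44) - 10 = -57*½*(-44) - 10 = -57/2*(-44) - 10 = 1254 - 10 = 1244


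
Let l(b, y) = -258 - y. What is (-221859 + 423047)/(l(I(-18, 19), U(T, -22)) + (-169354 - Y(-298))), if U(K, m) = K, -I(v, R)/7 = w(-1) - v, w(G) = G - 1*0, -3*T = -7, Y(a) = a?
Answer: -46428/39073 ≈ -1.1882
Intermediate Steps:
T = 7/3 (T = -⅓*(-7) = 7/3 ≈ 2.3333)
w(G) = G (w(G) = G + 0 = G)
I(v, R) = 7 + 7*v (I(v, R) = -7*(-1 - v) = 7 + 7*v)
(-221859 + 423047)/(l(I(-18, 19), U(T, -22)) + (-169354 - Y(-298))) = (-221859 + 423047)/((-258 - 1*7/3) + (-169354 - 1*(-298))) = 201188/((-258 - 7/3) + (-169354 + 298)) = 201188/(-781/3 - 169056) = 201188/(-507949/3) = 201188*(-3/507949) = -46428/39073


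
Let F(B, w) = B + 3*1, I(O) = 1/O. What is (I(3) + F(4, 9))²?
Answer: 484/9 ≈ 53.778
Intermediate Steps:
F(B, w) = 3 + B (F(B, w) = B + 3 = 3 + B)
(I(3) + F(4, 9))² = (1/3 + (3 + 4))² = (⅓ + 7)² = (22/3)² = 484/9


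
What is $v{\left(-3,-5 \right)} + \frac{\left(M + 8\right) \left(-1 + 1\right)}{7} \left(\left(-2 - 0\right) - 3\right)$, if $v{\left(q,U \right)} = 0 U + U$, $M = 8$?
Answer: $-5$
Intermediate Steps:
$v{\left(q,U \right)} = U$ ($v{\left(q,U \right)} = 0 + U = U$)
$v{\left(-3,-5 \right)} + \frac{\left(M + 8\right) \left(-1 + 1\right)}{7} \left(\left(-2 - 0\right) - 3\right) = -5 + \frac{\left(8 + 8\right) \left(-1 + 1\right)}{7} \left(\left(-2 - 0\right) - 3\right) = -5 + 16 \cdot 0 \cdot \frac{1}{7} \left(\left(-2 + 0\right) - 3\right) = -5 + 0 \cdot \frac{1}{7} \left(-2 - 3\right) = -5 + 0 \left(-5\right) = -5 + 0 = -5$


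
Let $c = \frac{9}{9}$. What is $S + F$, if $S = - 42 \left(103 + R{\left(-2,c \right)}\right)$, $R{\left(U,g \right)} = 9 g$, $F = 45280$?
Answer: $40576$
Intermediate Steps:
$c = 1$ ($c = 9 \cdot \frac{1}{9} = 1$)
$S = -4704$ ($S = - 42 \left(103 + 9 \cdot 1\right) = - 42 \left(103 + 9\right) = \left(-42\right) 112 = -4704$)
$S + F = -4704 + 45280 = 40576$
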